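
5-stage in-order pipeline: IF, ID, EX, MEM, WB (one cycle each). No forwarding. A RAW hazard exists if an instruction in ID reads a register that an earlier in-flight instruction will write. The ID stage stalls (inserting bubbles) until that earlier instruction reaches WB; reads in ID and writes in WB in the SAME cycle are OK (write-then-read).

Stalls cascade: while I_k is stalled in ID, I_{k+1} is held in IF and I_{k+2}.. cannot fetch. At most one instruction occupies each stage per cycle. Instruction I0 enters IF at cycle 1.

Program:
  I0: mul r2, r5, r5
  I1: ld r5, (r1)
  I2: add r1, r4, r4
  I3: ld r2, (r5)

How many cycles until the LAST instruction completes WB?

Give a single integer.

I0 mul r2 <- r5,r5: IF@1 ID@2 stall=0 (-) EX@3 MEM@4 WB@5
I1 ld r5 <- r1: IF@2 ID@3 stall=0 (-) EX@4 MEM@5 WB@6
I2 add r1 <- r4,r4: IF@3 ID@4 stall=0 (-) EX@5 MEM@6 WB@7
I3 ld r2 <- r5: IF@4 ID@5 stall=1 (RAW on I1.r5 (WB@6)) EX@7 MEM@8 WB@9

Answer: 9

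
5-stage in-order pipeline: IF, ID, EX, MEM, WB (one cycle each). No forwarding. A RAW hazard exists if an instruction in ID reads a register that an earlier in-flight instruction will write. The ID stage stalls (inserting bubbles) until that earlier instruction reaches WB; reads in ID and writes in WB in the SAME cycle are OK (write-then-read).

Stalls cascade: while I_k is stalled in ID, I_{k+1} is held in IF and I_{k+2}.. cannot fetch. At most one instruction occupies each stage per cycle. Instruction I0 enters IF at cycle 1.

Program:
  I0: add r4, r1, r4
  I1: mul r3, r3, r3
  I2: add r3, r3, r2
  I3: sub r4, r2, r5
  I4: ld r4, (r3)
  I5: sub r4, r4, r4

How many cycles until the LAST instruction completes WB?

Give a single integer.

I0 add r4 <- r1,r4: IF@1 ID@2 stall=0 (-) EX@3 MEM@4 WB@5
I1 mul r3 <- r3,r3: IF@2 ID@3 stall=0 (-) EX@4 MEM@5 WB@6
I2 add r3 <- r3,r2: IF@3 ID@4 stall=2 (RAW on I1.r3 (WB@6)) EX@7 MEM@8 WB@9
I3 sub r4 <- r2,r5: IF@4 ID@7 stall=0 (-) EX@8 MEM@9 WB@10
I4 ld r4 <- r3: IF@7 ID@8 stall=1 (RAW on I2.r3 (WB@9)) EX@10 MEM@11 WB@12
I5 sub r4 <- r4,r4: IF@8 ID@10 stall=2 (RAW on I4.r4 (WB@12)) EX@13 MEM@14 WB@15

Answer: 15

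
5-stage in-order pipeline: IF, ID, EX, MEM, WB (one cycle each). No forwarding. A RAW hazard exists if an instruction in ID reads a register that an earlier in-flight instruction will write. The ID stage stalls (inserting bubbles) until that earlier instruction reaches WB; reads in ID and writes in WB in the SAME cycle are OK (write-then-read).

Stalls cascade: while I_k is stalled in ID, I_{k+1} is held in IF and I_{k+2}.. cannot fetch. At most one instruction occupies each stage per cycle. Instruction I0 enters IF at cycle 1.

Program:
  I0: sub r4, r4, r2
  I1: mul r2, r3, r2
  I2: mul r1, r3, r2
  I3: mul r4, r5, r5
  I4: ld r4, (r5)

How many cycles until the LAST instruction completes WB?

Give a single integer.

Answer: 11

Derivation:
I0 sub r4 <- r4,r2: IF@1 ID@2 stall=0 (-) EX@3 MEM@4 WB@5
I1 mul r2 <- r3,r2: IF@2 ID@3 stall=0 (-) EX@4 MEM@5 WB@6
I2 mul r1 <- r3,r2: IF@3 ID@4 stall=2 (RAW on I1.r2 (WB@6)) EX@7 MEM@8 WB@9
I3 mul r4 <- r5,r5: IF@4 ID@7 stall=0 (-) EX@8 MEM@9 WB@10
I4 ld r4 <- r5: IF@7 ID@8 stall=0 (-) EX@9 MEM@10 WB@11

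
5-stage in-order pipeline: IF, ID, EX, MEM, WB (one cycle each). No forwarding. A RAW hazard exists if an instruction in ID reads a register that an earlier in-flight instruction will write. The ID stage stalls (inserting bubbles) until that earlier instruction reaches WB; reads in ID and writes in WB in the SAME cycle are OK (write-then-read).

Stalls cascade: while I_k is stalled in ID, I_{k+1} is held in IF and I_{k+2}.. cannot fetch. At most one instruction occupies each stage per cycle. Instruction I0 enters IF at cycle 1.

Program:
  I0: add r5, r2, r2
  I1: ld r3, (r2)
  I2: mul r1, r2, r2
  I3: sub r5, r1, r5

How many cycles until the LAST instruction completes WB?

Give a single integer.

I0 add r5 <- r2,r2: IF@1 ID@2 stall=0 (-) EX@3 MEM@4 WB@5
I1 ld r3 <- r2: IF@2 ID@3 stall=0 (-) EX@4 MEM@5 WB@6
I2 mul r1 <- r2,r2: IF@3 ID@4 stall=0 (-) EX@5 MEM@6 WB@7
I3 sub r5 <- r1,r5: IF@4 ID@5 stall=2 (RAW on I2.r1 (WB@7)) EX@8 MEM@9 WB@10

Answer: 10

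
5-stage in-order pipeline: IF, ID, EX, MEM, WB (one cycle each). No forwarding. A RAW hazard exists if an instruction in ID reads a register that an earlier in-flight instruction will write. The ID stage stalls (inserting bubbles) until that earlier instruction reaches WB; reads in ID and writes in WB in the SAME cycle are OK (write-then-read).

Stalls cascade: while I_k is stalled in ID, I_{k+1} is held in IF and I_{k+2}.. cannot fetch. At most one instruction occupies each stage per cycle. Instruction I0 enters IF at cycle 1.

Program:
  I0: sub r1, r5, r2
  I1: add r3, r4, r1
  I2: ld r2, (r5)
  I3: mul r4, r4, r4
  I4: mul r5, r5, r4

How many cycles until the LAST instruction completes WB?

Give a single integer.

Answer: 13

Derivation:
I0 sub r1 <- r5,r2: IF@1 ID@2 stall=0 (-) EX@3 MEM@4 WB@5
I1 add r3 <- r4,r1: IF@2 ID@3 stall=2 (RAW on I0.r1 (WB@5)) EX@6 MEM@7 WB@8
I2 ld r2 <- r5: IF@3 ID@6 stall=0 (-) EX@7 MEM@8 WB@9
I3 mul r4 <- r4,r4: IF@6 ID@7 stall=0 (-) EX@8 MEM@9 WB@10
I4 mul r5 <- r5,r4: IF@7 ID@8 stall=2 (RAW on I3.r4 (WB@10)) EX@11 MEM@12 WB@13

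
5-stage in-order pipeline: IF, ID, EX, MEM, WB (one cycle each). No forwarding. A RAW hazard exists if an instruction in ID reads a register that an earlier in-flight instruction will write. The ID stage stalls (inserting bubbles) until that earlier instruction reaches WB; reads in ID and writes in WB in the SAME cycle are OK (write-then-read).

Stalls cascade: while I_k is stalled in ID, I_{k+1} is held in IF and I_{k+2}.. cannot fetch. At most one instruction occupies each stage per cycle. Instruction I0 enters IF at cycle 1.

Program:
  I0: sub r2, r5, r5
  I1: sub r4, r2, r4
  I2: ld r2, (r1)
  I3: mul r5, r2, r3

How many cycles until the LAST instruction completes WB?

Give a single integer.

Answer: 12

Derivation:
I0 sub r2 <- r5,r5: IF@1 ID@2 stall=0 (-) EX@3 MEM@4 WB@5
I1 sub r4 <- r2,r4: IF@2 ID@3 stall=2 (RAW on I0.r2 (WB@5)) EX@6 MEM@7 WB@8
I2 ld r2 <- r1: IF@3 ID@6 stall=0 (-) EX@7 MEM@8 WB@9
I3 mul r5 <- r2,r3: IF@6 ID@7 stall=2 (RAW on I2.r2 (WB@9)) EX@10 MEM@11 WB@12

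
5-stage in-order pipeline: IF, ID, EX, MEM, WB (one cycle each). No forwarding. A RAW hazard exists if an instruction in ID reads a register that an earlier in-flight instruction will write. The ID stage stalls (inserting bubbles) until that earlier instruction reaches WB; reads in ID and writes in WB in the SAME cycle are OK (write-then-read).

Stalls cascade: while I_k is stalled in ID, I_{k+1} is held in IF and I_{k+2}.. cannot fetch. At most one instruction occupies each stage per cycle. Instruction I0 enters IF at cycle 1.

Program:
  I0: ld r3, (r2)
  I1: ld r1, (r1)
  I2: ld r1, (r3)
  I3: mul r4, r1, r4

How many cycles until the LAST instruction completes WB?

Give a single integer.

I0 ld r3 <- r2: IF@1 ID@2 stall=0 (-) EX@3 MEM@4 WB@5
I1 ld r1 <- r1: IF@2 ID@3 stall=0 (-) EX@4 MEM@5 WB@6
I2 ld r1 <- r3: IF@3 ID@4 stall=1 (RAW on I0.r3 (WB@5)) EX@6 MEM@7 WB@8
I3 mul r4 <- r1,r4: IF@4 ID@6 stall=2 (RAW on I2.r1 (WB@8)) EX@9 MEM@10 WB@11

Answer: 11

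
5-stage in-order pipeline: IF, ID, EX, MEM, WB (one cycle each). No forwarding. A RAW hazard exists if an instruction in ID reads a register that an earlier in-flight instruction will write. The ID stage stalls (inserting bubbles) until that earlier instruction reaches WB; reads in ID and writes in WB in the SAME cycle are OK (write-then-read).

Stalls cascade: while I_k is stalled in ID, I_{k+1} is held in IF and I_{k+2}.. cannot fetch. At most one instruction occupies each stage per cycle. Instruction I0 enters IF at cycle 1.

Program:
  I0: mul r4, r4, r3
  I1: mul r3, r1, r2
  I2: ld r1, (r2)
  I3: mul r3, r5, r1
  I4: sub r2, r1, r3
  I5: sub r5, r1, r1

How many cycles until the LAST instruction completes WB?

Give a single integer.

Answer: 14

Derivation:
I0 mul r4 <- r4,r3: IF@1 ID@2 stall=0 (-) EX@3 MEM@4 WB@5
I1 mul r3 <- r1,r2: IF@2 ID@3 stall=0 (-) EX@4 MEM@5 WB@6
I2 ld r1 <- r2: IF@3 ID@4 stall=0 (-) EX@5 MEM@6 WB@7
I3 mul r3 <- r5,r1: IF@4 ID@5 stall=2 (RAW on I2.r1 (WB@7)) EX@8 MEM@9 WB@10
I4 sub r2 <- r1,r3: IF@5 ID@8 stall=2 (RAW on I3.r3 (WB@10)) EX@11 MEM@12 WB@13
I5 sub r5 <- r1,r1: IF@8 ID@11 stall=0 (-) EX@12 MEM@13 WB@14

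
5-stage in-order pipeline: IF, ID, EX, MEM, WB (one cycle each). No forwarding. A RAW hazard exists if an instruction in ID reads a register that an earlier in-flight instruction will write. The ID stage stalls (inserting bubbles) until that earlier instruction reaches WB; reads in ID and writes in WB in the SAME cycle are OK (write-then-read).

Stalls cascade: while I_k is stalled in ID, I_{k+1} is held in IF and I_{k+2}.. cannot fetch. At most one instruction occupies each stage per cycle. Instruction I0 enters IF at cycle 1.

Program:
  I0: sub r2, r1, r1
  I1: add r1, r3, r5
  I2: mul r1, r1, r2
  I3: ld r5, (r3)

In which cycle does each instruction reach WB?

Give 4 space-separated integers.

I0 sub r2 <- r1,r1: IF@1 ID@2 stall=0 (-) EX@3 MEM@4 WB@5
I1 add r1 <- r3,r5: IF@2 ID@3 stall=0 (-) EX@4 MEM@5 WB@6
I2 mul r1 <- r1,r2: IF@3 ID@4 stall=2 (RAW on I1.r1 (WB@6)) EX@7 MEM@8 WB@9
I3 ld r5 <- r3: IF@4 ID@7 stall=0 (-) EX@8 MEM@9 WB@10

Answer: 5 6 9 10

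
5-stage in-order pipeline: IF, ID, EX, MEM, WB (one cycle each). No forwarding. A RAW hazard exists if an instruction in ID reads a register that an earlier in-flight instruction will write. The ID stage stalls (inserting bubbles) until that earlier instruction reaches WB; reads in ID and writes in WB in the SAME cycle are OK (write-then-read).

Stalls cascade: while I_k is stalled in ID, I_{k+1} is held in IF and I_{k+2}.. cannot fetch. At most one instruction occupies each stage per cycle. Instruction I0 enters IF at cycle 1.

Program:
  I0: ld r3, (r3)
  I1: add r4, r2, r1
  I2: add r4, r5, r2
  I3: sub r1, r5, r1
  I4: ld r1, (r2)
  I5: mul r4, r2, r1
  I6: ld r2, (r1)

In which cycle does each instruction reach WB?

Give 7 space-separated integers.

Answer: 5 6 7 8 9 12 13

Derivation:
I0 ld r3 <- r3: IF@1 ID@2 stall=0 (-) EX@3 MEM@4 WB@5
I1 add r4 <- r2,r1: IF@2 ID@3 stall=0 (-) EX@4 MEM@5 WB@6
I2 add r4 <- r5,r2: IF@3 ID@4 stall=0 (-) EX@5 MEM@6 WB@7
I3 sub r1 <- r5,r1: IF@4 ID@5 stall=0 (-) EX@6 MEM@7 WB@8
I4 ld r1 <- r2: IF@5 ID@6 stall=0 (-) EX@7 MEM@8 WB@9
I5 mul r4 <- r2,r1: IF@6 ID@7 stall=2 (RAW on I4.r1 (WB@9)) EX@10 MEM@11 WB@12
I6 ld r2 <- r1: IF@7 ID@10 stall=0 (-) EX@11 MEM@12 WB@13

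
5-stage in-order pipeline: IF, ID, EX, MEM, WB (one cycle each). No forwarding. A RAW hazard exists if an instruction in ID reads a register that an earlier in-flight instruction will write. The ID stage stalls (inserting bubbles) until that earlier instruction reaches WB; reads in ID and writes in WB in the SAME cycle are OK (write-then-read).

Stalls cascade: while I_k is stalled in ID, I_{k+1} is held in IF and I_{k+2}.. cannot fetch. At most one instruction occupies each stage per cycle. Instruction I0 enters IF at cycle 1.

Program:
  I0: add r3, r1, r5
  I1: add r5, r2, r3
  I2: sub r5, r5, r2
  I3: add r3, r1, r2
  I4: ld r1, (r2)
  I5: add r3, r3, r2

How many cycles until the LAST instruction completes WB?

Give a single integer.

I0 add r3 <- r1,r5: IF@1 ID@2 stall=0 (-) EX@3 MEM@4 WB@5
I1 add r5 <- r2,r3: IF@2 ID@3 stall=2 (RAW on I0.r3 (WB@5)) EX@6 MEM@7 WB@8
I2 sub r5 <- r5,r2: IF@3 ID@6 stall=2 (RAW on I1.r5 (WB@8)) EX@9 MEM@10 WB@11
I3 add r3 <- r1,r2: IF@6 ID@9 stall=0 (-) EX@10 MEM@11 WB@12
I4 ld r1 <- r2: IF@9 ID@10 stall=0 (-) EX@11 MEM@12 WB@13
I5 add r3 <- r3,r2: IF@10 ID@11 stall=1 (RAW on I3.r3 (WB@12)) EX@13 MEM@14 WB@15

Answer: 15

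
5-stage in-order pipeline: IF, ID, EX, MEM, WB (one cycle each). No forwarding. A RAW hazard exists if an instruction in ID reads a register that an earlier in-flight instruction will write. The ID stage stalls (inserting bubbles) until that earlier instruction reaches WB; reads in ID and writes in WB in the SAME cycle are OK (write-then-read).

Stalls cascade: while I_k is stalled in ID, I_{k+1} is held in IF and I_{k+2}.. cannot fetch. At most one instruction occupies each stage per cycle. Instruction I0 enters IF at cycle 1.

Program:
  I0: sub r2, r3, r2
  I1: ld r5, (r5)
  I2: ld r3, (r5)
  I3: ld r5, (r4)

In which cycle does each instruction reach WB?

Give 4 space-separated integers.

Answer: 5 6 9 10

Derivation:
I0 sub r2 <- r3,r2: IF@1 ID@2 stall=0 (-) EX@3 MEM@4 WB@5
I1 ld r5 <- r5: IF@2 ID@3 stall=0 (-) EX@4 MEM@5 WB@6
I2 ld r3 <- r5: IF@3 ID@4 stall=2 (RAW on I1.r5 (WB@6)) EX@7 MEM@8 WB@9
I3 ld r5 <- r4: IF@4 ID@7 stall=0 (-) EX@8 MEM@9 WB@10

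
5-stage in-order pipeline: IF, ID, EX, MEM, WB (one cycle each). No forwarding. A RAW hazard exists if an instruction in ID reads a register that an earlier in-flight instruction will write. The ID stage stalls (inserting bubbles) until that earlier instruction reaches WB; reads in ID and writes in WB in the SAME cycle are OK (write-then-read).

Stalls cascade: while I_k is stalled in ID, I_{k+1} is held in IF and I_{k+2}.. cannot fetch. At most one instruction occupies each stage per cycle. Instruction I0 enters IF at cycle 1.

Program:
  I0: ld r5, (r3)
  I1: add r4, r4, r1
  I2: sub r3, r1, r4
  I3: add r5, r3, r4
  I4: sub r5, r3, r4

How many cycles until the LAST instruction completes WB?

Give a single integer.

I0 ld r5 <- r3: IF@1 ID@2 stall=0 (-) EX@3 MEM@4 WB@5
I1 add r4 <- r4,r1: IF@2 ID@3 stall=0 (-) EX@4 MEM@5 WB@6
I2 sub r3 <- r1,r4: IF@3 ID@4 stall=2 (RAW on I1.r4 (WB@6)) EX@7 MEM@8 WB@9
I3 add r5 <- r3,r4: IF@4 ID@7 stall=2 (RAW on I2.r3 (WB@9)) EX@10 MEM@11 WB@12
I4 sub r5 <- r3,r4: IF@7 ID@10 stall=0 (-) EX@11 MEM@12 WB@13

Answer: 13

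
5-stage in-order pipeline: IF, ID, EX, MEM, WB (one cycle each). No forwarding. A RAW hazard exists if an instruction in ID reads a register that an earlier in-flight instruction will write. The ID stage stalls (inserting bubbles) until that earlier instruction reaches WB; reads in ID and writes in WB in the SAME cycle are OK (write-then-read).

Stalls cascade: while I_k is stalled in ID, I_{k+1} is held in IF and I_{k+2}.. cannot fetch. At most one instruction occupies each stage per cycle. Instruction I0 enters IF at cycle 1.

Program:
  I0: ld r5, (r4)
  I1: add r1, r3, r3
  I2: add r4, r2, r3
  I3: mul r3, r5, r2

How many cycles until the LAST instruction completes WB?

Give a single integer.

I0 ld r5 <- r4: IF@1 ID@2 stall=0 (-) EX@3 MEM@4 WB@5
I1 add r1 <- r3,r3: IF@2 ID@3 stall=0 (-) EX@4 MEM@5 WB@6
I2 add r4 <- r2,r3: IF@3 ID@4 stall=0 (-) EX@5 MEM@6 WB@7
I3 mul r3 <- r5,r2: IF@4 ID@5 stall=0 (-) EX@6 MEM@7 WB@8

Answer: 8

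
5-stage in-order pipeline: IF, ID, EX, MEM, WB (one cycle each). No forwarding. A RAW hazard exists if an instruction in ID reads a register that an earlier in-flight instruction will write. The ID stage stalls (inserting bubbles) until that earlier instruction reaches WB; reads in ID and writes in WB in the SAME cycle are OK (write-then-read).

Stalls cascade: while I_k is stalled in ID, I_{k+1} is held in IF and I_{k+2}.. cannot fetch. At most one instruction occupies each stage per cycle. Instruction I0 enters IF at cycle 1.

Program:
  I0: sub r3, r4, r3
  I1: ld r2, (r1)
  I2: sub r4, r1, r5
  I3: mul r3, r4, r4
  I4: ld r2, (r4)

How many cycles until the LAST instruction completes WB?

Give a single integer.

Answer: 11

Derivation:
I0 sub r3 <- r4,r3: IF@1 ID@2 stall=0 (-) EX@3 MEM@4 WB@5
I1 ld r2 <- r1: IF@2 ID@3 stall=0 (-) EX@4 MEM@5 WB@6
I2 sub r4 <- r1,r5: IF@3 ID@4 stall=0 (-) EX@5 MEM@6 WB@7
I3 mul r3 <- r4,r4: IF@4 ID@5 stall=2 (RAW on I2.r4 (WB@7)) EX@8 MEM@9 WB@10
I4 ld r2 <- r4: IF@5 ID@8 stall=0 (-) EX@9 MEM@10 WB@11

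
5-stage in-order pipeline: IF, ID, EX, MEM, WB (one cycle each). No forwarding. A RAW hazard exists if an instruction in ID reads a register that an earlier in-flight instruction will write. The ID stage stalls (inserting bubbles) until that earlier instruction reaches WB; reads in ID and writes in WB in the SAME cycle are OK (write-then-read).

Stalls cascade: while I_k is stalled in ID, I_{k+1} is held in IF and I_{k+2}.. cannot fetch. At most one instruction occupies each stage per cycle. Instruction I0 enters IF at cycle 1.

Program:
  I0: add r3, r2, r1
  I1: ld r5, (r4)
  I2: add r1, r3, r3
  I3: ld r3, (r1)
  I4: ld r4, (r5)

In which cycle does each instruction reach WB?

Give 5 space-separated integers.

Answer: 5 6 8 11 12

Derivation:
I0 add r3 <- r2,r1: IF@1 ID@2 stall=0 (-) EX@3 MEM@4 WB@5
I1 ld r5 <- r4: IF@2 ID@3 stall=0 (-) EX@4 MEM@5 WB@6
I2 add r1 <- r3,r3: IF@3 ID@4 stall=1 (RAW on I0.r3 (WB@5)) EX@6 MEM@7 WB@8
I3 ld r3 <- r1: IF@4 ID@6 stall=2 (RAW on I2.r1 (WB@8)) EX@9 MEM@10 WB@11
I4 ld r4 <- r5: IF@6 ID@9 stall=0 (-) EX@10 MEM@11 WB@12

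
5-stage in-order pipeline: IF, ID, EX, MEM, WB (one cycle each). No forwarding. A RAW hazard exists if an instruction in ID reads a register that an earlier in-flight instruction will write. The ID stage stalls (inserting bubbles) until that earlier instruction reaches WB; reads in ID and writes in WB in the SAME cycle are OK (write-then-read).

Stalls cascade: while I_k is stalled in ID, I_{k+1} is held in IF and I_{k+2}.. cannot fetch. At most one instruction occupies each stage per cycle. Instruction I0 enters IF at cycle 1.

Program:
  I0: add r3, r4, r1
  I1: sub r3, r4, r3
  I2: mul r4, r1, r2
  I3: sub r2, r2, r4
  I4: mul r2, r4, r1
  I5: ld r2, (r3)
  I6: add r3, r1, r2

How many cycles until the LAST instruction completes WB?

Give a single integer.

Answer: 17

Derivation:
I0 add r3 <- r4,r1: IF@1 ID@2 stall=0 (-) EX@3 MEM@4 WB@5
I1 sub r3 <- r4,r3: IF@2 ID@3 stall=2 (RAW on I0.r3 (WB@5)) EX@6 MEM@7 WB@8
I2 mul r4 <- r1,r2: IF@3 ID@6 stall=0 (-) EX@7 MEM@8 WB@9
I3 sub r2 <- r2,r4: IF@6 ID@7 stall=2 (RAW on I2.r4 (WB@9)) EX@10 MEM@11 WB@12
I4 mul r2 <- r4,r1: IF@7 ID@10 stall=0 (-) EX@11 MEM@12 WB@13
I5 ld r2 <- r3: IF@10 ID@11 stall=0 (-) EX@12 MEM@13 WB@14
I6 add r3 <- r1,r2: IF@11 ID@12 stall=2 (RAW on I5.r2 (WB@14)) EX@15 MEM@16 WB@17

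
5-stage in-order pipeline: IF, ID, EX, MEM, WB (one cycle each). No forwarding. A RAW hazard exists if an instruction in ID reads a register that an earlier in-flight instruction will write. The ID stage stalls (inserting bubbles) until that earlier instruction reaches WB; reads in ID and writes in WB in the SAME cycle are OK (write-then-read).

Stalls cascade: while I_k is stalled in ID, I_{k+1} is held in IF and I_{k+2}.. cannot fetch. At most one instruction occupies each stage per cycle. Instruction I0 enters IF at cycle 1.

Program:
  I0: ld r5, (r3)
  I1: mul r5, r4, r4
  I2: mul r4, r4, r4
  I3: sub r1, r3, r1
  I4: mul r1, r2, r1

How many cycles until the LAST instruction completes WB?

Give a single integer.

Answer: 11

Derivation:
I0 ld r5 <- r3: IF@1 ID@2 stall=0 (-) EX@3 MEM@4 WB@5
I1 mul r5 <- r4,r4: IF@2 ID@3 stall=0 (-) EX@4 MEM@5 WB@6
I2 mul r4 <- r4,r4: IF@3 ID@4 stall=0 (-) EX@5 MEM@6 WB@7
I3 sub r1 <- r3,r1: IF@4 ID@5 stall=0 (-) EX@6 MEM@7 WB@8
I4 mul r1 <- r2,r1: IF@5 ID@6 stall=2 (RAW on I3.r1 (WB@8)) EX@9 MEM@10 WB@11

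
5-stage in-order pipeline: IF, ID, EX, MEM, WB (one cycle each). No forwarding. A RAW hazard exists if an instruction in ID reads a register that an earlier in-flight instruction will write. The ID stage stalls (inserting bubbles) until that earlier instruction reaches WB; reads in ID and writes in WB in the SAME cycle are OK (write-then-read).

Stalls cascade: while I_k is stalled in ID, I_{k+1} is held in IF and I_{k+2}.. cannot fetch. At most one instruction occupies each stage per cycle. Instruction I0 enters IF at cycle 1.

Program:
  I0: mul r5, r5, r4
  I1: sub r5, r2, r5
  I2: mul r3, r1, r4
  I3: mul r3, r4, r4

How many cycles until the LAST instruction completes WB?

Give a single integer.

Answer: 10

Derivation:
I0 mul r5 <- r5,r4: IF@1 ID@2 stall=0 (-) EX@3 MEM@4 WB@5
I1 sub r5 <- r2,r5: IF@2 ID@3 stall=2 (RAW on I0.r5 (WB@5)) EX@6 MEM@7 WB@8
I2 mul r3 <- r1,r4: IF@3 ID@6 stall=0 (-) EX@7 MEM@8 WB@9
I3 mul r3 <- r4,r4: IF@6 ID@7 stall=0 (-) EX@8 MEM@9 WB@10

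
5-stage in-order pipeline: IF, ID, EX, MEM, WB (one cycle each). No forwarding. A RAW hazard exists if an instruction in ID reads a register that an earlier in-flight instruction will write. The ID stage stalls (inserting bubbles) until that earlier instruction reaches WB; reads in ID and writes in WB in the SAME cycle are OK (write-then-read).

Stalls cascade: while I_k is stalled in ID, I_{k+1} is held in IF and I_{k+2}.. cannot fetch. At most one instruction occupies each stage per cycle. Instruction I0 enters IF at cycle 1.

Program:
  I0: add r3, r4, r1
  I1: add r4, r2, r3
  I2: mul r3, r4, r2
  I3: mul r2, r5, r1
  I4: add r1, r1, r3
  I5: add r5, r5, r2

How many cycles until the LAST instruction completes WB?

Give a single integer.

I0 add r3 <- r4,r1: IF@1 ID@2 stall=0 (-) EX@3 MEM@4 WB@5
I1 add r4 <- r2,r3: IF@2 ID@3 stall=2 (RAW on I0.r3 (WB@5)) EX@6 MEM@7 WB@8
I2 mul r3 <- r4,r2: IF@3 ID@6 stall=2 (RAW on I1.r4 (WB@8)) EX@9 MEM@10 WB@11
I3 mul r2 <- r5,r1: IF@6 ID@9 stall=0 (-) EX@10 MEM@11 WB@12
I4 add r1 <- r1,r3: IF@9 ID@10 stall=1 (RAW on I2.r3 (WB@11)) EX@12 MEM@13 WB@14
I5 add r5 <- r5,r2: IF@10 ID@12 stall=0 (-) EX@13 MEM@14 WB@15

Answer: 15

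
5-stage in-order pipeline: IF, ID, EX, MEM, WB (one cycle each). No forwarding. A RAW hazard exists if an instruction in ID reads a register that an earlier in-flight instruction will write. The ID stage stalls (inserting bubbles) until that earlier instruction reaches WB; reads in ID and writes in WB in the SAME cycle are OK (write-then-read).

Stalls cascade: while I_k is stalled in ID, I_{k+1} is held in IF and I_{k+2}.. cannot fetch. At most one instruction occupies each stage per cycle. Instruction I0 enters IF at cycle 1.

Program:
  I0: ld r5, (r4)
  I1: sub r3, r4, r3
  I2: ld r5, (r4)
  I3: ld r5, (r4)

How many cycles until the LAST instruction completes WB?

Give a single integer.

I0 ld r5 <- r4: IF@1 ID@2 stall=0 (-) EX@3 MEM@4 WB@5
I1 sub r3 <- r4,r3: IF@2 ID@3 stall=0 (-) EX@4 MEM@5 WB@6
I2 ld r5 <- r4: IF@3 ID@4 stall=0 (-) EX@5 MEM@6 WB@7
I3 ld r5 <- r4: IF@4 ID@5 stall=0 (-) EX@6 MEM@7 WB@8

Answer: 8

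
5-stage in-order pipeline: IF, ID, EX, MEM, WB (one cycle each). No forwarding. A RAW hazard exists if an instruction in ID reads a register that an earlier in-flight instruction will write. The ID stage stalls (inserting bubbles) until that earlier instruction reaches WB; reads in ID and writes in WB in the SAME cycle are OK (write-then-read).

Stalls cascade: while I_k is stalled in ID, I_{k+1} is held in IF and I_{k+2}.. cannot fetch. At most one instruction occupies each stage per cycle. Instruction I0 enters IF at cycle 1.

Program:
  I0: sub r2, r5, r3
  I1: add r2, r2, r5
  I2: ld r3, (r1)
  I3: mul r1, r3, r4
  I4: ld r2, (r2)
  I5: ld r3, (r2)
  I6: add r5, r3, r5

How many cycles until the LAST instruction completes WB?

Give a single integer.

I0 sub r2 <- r5,r3: IF@1 ID@2 stall=0 (-) EX@3 MEM@4 WB@5
I1 add r2 <- r2,r5: IF@2 ID@3 stall=2 (RAW on I0.r2 (WB@5)) EX@6 MEM@7 WB@8
I2 ld r3 <- r1: IF@3 ID@6 stall=0 (-) EX@7 MEM@8 WB@9
I3 mul r1 <- r3,r4: IF@6 ID@7 stall=2 (RAW on I2.r3 (WB@9)) EX@10 MEM@11 WB@12
I4 ld r2 <- r2: IF@7 ID@10 stall=0 (-) EX@11 MEM@12 WB@13
I5 ld r3 <- r2: IF@10 ID@11 stall=2 (RAW on I4.r2 (WB@13)) EX@14 MEM@15 WB@16
I6 add r5 <- r3,r5: IF@11 ID@14 stall=2 (RAW on I5.r3 (WB@16)) EX@17 MEM@18 WB@19

Answer: 19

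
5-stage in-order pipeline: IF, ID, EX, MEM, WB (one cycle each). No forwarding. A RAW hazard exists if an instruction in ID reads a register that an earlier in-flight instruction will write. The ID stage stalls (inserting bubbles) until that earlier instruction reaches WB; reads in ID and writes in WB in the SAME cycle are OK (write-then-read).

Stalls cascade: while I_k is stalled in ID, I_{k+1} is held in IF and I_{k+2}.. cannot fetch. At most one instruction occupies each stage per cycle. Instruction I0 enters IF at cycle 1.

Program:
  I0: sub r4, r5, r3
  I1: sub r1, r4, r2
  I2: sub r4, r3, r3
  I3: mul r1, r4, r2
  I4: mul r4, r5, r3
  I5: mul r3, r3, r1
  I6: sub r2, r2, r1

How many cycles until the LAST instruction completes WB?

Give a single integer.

Answer: 16

Derivation:
I0 sub r4 <- r5,r3: IF@1 ID@2 stall=0 (-) EX@3 MEM@4 WB@5
I1 sub r1 <- r4,r2: IF@2 ID@3 stall=2 (RAW on I0.r4 (WB@5)) EX@6 MEM@7 WB@8
I2 sub r4 <- r3,r3: IF@3 ID@6 stall=0 (-) EX@7 MEM@8 WB@9
I3 mul r1 <- r4,r2: IF@6 ID@7 stall=2 (RAW on I2.r4 (WB@9)) EX@10 MEM@11 WB@12
I4 mul r4 <- r5,r3: IF@7 ID@10 stall=0 (-) EX@11 MEM@12 WB@13
I5 mul r3 <- r3,r1: IF@10 ID@11 stall=1 (RAW on I3.r1 (WB@12)) EX@13 MEM@14 WB@15
I6 sub r2 <- r2,r1: IF@11 ID@13 stall=0 (-) EX@14 MEM@15 WB@16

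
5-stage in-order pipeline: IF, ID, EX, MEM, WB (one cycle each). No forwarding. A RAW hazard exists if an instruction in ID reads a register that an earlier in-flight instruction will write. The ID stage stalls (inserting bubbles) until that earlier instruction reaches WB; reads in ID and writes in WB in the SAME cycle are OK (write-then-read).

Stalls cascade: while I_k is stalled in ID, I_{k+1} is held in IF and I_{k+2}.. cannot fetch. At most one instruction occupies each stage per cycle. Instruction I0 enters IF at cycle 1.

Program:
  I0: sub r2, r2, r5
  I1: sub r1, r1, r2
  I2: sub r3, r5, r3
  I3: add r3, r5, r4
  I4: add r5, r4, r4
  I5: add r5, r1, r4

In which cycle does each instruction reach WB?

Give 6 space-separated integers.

Answer: 5 8 9 10 11 12

Derivation:
I0 sub r2 <- r2,r5: IF@1 ID@2 stall=0 (-) EX@3 MEM@4 WB@5
I1 sub r1 <- r1,r2: IF@2 ID@3 stall=2 (RAW on I0.r2 (WB@5)) EX@6 MEM@7 WB@8
I2 sub r3 <- r5,r3: IF@3 ID@6 stall=0 (-) EX@7 MEM@8 WB@9
I3 add r3 <- r5,r4: IF@6 ID@7 stall=0 (-) EX@8 MEM@9 WB@10
I4 add r5 <- r4,r4: IF@7 ID@8 stall=0 (-) EX@9 MEM@10 WB@11
I5 add r5 <- r1,r4: IF@8 ID@9 stall=0 (-) EX@10 MEM@11 WB@12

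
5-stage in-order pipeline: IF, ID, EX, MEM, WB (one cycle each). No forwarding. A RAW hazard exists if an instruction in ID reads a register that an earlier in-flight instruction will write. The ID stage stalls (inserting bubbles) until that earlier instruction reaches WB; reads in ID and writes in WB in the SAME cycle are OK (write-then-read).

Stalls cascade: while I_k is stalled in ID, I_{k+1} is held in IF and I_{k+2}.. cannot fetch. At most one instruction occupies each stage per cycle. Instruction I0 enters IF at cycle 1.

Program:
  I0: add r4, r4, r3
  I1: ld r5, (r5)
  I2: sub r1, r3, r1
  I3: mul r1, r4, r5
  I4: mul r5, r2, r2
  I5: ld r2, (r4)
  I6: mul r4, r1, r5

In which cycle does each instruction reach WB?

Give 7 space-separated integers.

I0 add r4 <- r4,r3: IF@1 ID@2 stall=0 (-) EX@3 MEM@4 WB@5
I1 ld r5 <- r5: IF@2 ID@3 stall=0 (-) EX@4 MEM@5 WB@6
I2 sub r1 <- r3,r1: IF@3 ID@4 stall=0 (-) EX@5 MEM@6 WB@7
I3 mul r1 <- r4,r5: IF@4 ID@5 stall=1 (RAW on I1.r5 (WB@6)) EX@7 MEM@8 WB@9
I4 mul r5 <- r2,r2: IF@5 ID@7 stall=0 (-) EX@8 MEM@9 WB@10
I5 ld r2 <- r4: IF@7 ID@8 stall=0 (-) EX@9 MEM@10 WB@11
I6 mul r4 <- r1,r5: IF@8 ID@9 stall=1 (RAW on I4.r5 (WB@10)) EX@11 MEM@12 WB@13

Answer: 5 6 7 9 10 11 13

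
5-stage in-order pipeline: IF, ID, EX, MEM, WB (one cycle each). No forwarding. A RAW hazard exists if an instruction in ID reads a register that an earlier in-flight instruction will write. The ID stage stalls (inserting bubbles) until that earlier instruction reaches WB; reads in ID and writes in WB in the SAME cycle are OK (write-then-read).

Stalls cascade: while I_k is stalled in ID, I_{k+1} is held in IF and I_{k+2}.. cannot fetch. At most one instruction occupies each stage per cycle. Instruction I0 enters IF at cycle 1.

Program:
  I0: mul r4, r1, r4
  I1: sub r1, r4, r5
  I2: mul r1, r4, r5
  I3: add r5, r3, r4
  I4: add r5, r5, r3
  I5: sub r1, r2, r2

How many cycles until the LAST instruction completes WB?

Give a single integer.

Answer: 14

Derivation:
I0 mul r4 <- r1,r4: IF@1 ID@2 stall=0 (-) EX@3 MEM@4 WB@5
I1 sub r1 <- r4,r5: IF@2 ID@3 stall=2 (RAW on I0.r4 (WB@5)) EX@6 MEM@7 WB@8
I2 mul r1 <- r4,r5: IF@3 ID@6 stall=0 (-) EX@7 MEM@8 WB@9
I3 add r5 <- r3,r4: IF@6 ID@7 stall=0 (-) EX@8 MEM@9 WB@10
I4 add r5 <- r5,r3: IF@7 ID@8 stall=2 (RAW on I3.r5 (WB@10)) EX@11 MEM@12 WB@13
I5 sub r1 <- r2,r2: IF@8 ID@11 stall=0 (-) EX@12 MEM@13 WB@14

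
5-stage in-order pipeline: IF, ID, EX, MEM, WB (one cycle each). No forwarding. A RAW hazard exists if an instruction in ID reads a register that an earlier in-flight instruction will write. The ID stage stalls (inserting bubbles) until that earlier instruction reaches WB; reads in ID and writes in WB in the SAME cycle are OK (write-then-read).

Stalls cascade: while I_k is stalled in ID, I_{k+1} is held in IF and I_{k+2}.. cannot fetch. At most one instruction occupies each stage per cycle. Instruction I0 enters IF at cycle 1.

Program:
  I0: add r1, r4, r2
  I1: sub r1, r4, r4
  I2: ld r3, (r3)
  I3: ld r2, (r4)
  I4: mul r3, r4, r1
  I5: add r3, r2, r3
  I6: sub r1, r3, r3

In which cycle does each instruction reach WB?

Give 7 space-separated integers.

Answer: 5 6 7 8 9 12 15

Derivation:
I0 add r1 <- r4,r2: IF@1 ID@2 stall=0 (-) EX@3 MEM@4 WB@5
I1 sub r1 <- r4,r4: IF@2 ID@3 stall=0 (-) EX@4 MEM@5 WB@6
I2 ld r3 <- r3: IF@3 ID@4 stall=0 (-) EX@5 MEM@6 WB@7
I3 ld r2 <- r4: IF@4 ID@5 stall=0 (-) EX@6 MEM@7 WB@8
I4 mul r3 <- r4,r1: IF@5 ID@6 stall=0 (-) EX@7 MEM@8 WB@9
I5 add r3 <- r2,r3: IF@6 ID@7 stall=2 (RAW on I4.r3 (WB@9)) EX@10 MEM@11 WB@12
I6 sub r1 <- r3,r3: IF@7 ID@10 stall=2 (RAW on I5.r3 (WB@12)) EX@13 MEM@14 WB@15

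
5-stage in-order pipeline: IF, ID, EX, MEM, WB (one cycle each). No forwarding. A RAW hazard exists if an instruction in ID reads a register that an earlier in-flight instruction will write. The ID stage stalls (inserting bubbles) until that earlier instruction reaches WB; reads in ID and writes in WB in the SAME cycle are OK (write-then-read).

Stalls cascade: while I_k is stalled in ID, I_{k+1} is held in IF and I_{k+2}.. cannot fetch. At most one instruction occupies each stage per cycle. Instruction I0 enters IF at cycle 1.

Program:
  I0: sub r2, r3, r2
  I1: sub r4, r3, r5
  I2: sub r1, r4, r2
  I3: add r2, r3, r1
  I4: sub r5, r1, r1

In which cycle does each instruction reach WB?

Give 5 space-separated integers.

Answer: 5 6 9 12 13

Derivation:
I0 sub r2 <- r3,r2: IF@1 ID@2 stall=0 (-) EX@3 MEM@4 WB@5
I1 sub r4 <- r3,r5: IF@2 ID@3 stall=0 (-) EX@4 MEM@5 WB@6
I2 sub r1 <- r4,r2: IF@3 ID@4 stall=2 (RAW on I1.r4 (WB@6)) EX@7 MEM@8 WB@9
I3 add r2 <- r3,r1: IF@4 ID@7 stall=2 (RAW on I2.r1 (WB@9)) EX@10 MEM@11 WB@12
I4 sub r5 <- r1,r1: IF@7 ID@10 stall=0 (-) EX@11 MEM@12 WB@13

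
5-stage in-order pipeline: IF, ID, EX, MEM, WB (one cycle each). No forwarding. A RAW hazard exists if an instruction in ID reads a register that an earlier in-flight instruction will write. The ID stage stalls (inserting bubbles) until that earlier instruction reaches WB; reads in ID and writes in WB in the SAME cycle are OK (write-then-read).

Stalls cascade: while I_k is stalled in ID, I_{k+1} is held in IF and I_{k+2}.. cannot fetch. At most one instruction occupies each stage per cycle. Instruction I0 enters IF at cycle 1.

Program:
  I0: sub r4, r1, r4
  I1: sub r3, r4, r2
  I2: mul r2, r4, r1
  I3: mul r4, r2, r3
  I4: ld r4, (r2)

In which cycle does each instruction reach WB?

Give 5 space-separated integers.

Answer: 5 8 9 12 13

Derivation:
I0 sub r4 <- r1,r4: IF@1 ID@2 stall=0 (-) EX@3 MEM@4 WB@5
I1 sub r3 <- r4,r2: IF@2 ID@3 stall=2 (RAW on I0.r4 (WB@5)) EX@6 MEM@7 WB@8
I2 mul r2 <- r4,r1: IF@3 ID@6 stall=0 (-) EX@7 MEM@8 WB@9
I3 mul r4 <- r2,r3: IF@6 ID@7 stall=2 (RAW on I2.r2 (WB@9)) EX@10 MEM@11 WB@12
I4 ld r4 <- r2: IF@7 ID@10 stall=0 (-) EX@11 MEM@12 WB@13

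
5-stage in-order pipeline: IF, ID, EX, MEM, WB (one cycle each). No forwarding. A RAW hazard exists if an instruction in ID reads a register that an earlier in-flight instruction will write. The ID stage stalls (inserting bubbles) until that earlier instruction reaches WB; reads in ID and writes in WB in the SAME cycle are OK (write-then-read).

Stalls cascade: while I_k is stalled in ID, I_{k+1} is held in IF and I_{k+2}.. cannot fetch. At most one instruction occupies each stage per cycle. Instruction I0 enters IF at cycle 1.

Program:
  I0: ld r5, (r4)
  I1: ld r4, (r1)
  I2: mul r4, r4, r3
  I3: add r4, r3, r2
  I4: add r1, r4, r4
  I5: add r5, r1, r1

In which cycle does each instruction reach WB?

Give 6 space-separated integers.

I0 ld r5 <- r4: IF@1 ID@2 stall=0 (-) EX@3 MEM@4 WB@5
I1 ld r4 <- r1: IF@2 ID@3 stall=0 (-) EX@4 MEM@5 WB@6
I2 mul r4 <- r4,r3: IF@3 ID@4 stall=2 (RAW on I1.r4 (WB@6)) EX@7 MEM@8 WB@9
I3 add r4 <- r3,r2: IF@4 ID@7 stall=0 (-) EX@8 MEM@9 WB@10
I4 add r1 <- r4,r4: IF@7 ID@8 stall=2 (RAW on I3.r4 (WB@10)) EX@11 MEM@12 WB@13
I5 add r5 <- r1,r1: IF@8 ID@11 stall=2 (RAW on I4.r1 (WB@13)) EX@14 MEM@15 WB@16

Answer: 5 6 9 10 13 16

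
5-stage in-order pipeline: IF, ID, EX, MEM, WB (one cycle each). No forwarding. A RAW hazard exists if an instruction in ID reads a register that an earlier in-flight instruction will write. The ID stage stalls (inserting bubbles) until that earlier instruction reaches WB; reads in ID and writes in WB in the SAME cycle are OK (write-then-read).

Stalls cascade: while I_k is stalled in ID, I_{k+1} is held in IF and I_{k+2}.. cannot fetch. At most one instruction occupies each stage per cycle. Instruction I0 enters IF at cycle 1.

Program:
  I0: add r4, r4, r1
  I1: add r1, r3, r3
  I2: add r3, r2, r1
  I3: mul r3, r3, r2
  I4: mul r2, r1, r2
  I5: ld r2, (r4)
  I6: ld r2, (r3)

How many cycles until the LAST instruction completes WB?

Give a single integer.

Answer: 15

Derivation:
I0 add r4 <- r4,r1: IF@1 ID@2 stall=0 (-) EX@3 MEM@4 WB@5
I1 add r1 <- r3,r3: IF@2 ID@3 stall=0 (-) EX@4 MEM@5 WB@6
I2 add r3 <- r2,r1: IF@3 ID@4 stall=2 (RAW on I1.r1 (WB@6)) EX@7 MEM@8 WB@9
I3 mul r3 <- r3,r2: IF@4 ID@7 stall=2 (RAW on I2.r3 (WB@9)) EX@10 MEM@11 WB@12
I4 mul r2 <- r1,r2: IF@7 ID@10 stall=0 (-) EX@11 MEM@12 WB@13
I5 ld r2 <- r4: IF@10 ID@11 stall=0 (-) EX@12 MEM@13 WB@14
I6 ld r2 <- r3: IF@11 ID@12 stall=0 (-) EX@13 MEM@14 WB@15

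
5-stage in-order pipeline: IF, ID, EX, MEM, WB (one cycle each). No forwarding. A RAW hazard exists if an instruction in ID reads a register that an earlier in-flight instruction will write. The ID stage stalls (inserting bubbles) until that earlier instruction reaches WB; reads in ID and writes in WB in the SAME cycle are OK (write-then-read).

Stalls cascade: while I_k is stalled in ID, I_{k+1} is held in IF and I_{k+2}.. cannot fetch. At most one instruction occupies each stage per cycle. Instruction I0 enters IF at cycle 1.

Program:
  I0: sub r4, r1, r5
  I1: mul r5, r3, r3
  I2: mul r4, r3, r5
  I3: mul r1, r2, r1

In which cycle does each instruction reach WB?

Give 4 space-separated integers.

Answer: 5 6 9 10

Derivation:
I0 sub r4 <- r1,r5: IF@1 ID@2 stall=0 (-) EX@3 MEM@4 WB@5
I1 mul r5 <- r3,r3: IF@2 ID@3 stall=0 (-) EX@4 MEM@5 WB@6
I2 mul r4 <- r3,r5: IF@3 ID@4 stall=2 (RAW on I1.r5 (WB@6)) EX@7 MEM@8 WB@9
I3 mul r1 <- r2,r1: IF@4 ID@7 stall=0 (-) EX@8 MEM@9 WB@10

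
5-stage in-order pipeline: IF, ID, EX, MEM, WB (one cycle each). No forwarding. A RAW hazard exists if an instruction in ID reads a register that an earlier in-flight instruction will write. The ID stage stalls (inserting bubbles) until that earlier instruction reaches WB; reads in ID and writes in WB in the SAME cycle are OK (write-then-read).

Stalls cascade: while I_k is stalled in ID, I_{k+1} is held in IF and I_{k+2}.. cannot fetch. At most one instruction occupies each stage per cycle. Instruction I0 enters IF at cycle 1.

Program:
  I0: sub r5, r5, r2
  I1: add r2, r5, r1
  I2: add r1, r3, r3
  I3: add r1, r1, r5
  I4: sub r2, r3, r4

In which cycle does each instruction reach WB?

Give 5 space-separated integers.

Answer: 5 8 9 12 13

Derivation:
I0 sub r5 <- r5,r2: IF@1 ID@2 stall=0 (-) EX@3 MEM@4 WB@5
I1 add r2 <- r5,r1: IF@2 ID@3 stall=2 (RAW on I0.r5 (WB@5)) EX@6 MEM@7 WB@8
I2 add r1 <- r3,r3: IF@3 ID@6 stall=0 (-) EX@7 MEM@8 WB@9
I3 add r1 <- r1,r5: IF@6 ID@7 stall=2 (RAW on I2.r1 (WB@9)) EX@10 MEM@11 WB@12
I4 sub r2 <- r3,r4: IF@7 ID@10 stall=0 (-) EX@11 MEM@12 WB@13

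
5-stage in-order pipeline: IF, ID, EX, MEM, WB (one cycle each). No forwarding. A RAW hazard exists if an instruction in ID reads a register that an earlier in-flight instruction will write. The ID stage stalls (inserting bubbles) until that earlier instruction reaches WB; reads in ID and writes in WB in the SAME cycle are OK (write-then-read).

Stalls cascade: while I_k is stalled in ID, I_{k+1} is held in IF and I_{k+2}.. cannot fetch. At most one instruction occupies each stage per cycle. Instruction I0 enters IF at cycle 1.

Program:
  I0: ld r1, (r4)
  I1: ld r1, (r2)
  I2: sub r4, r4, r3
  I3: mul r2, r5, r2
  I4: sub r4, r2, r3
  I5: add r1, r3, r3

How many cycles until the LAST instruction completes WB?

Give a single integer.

I0 ld r1 <- r4: IF@1 ID@2 stall=0 (-) EX@3 MEM@4 WB@5
I1 ld r1 <- r2: IF@2 ID@3 stall=0 (-) EX@4 MEM@5 WB@6
I2 sub r4 <- r4,r3: IF@3 ID@4 stall=0 (-) EX@5 MEM@6 WB@7
I3 mul r2 <- r5,r2: IF@4 ID@5 stall=0 (-) EX@6 MEM@7 WB@8
I4 sub r4 <- r2,r3: IF@5 ID@6 stall=2 (RAW on I3.r2 (WB@8)) EX@9 MEM@10 WB@11
I5 add r1 <- r3,r3: IF@6 ID@9 stall=0 (-) EX@10 MEM@11 WB@12

Answer: 12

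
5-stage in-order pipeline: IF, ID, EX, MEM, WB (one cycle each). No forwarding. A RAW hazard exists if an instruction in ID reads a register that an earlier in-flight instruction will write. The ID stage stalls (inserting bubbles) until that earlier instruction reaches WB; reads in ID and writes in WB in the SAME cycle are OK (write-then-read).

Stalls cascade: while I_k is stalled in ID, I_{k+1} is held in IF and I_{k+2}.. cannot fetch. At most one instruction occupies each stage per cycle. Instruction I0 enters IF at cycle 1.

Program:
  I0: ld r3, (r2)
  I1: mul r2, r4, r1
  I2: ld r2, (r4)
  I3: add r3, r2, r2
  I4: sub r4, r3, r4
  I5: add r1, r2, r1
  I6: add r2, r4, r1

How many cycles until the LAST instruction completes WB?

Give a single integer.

Answer: 17

Derivation:
I0 ld r3 <- r2: IF@1 ID@2 stall=0 (-) EX@3 MEM@4 WB@5
I1 mul r2 <- r4,r1: IF@2 ID@3 stall=0 (-) EX@4 MEM@5 WB@6
I2 ld r2 <- r4: IF@3 ID@4 stall=0 (-) EX@5 MEM@6 WB@7
I3 add r3 <- r2,r2: IF@4 ID@5 stall=2 (RAW on I2.r2 (WB@7)) EX@8 MEM@9 WB@10
I4 sub r4 <- r3,r4: IF@5 ID@8 stall=2 (RAW on I3.r3 (WB@10)) EX@11 MEM@12 WB@13
I5 add r1 <- r2,r1: IF@8 ID@11 stall=0 (-) EX@12 MEM@13 WB@14
I6 add r2 <- r4,r1: IF@11 ID@12 stall=2 (RAW on I5.r1 (WB@14)) EX@15 MEM@16 WB@17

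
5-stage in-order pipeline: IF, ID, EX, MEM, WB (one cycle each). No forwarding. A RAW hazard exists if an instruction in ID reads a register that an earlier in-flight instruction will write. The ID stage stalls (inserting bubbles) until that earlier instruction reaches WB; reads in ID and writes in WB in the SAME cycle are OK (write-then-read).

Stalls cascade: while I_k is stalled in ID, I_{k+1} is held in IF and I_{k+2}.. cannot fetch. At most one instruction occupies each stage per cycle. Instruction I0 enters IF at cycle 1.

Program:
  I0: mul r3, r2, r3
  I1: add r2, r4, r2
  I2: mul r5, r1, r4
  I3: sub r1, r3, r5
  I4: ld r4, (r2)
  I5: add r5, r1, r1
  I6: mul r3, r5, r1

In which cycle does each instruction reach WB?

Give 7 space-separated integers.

I0 mul r3 <- r2,r3: IF@1 ID@2 stall=0 (-) EX@3 MEM@4 WB@5
I1 add r2 <- r4,r2: IF@2 ID@3 stall=0 (-) EX@4 MEM@5 WB@6
I2 mul r5 <- r1,r4: IF@3 ID@4 stall=0 (-) EX@5 MEM@6 WB@7
I3 sub r1 <- r3,r5: IF@4 ID@5 stall=2 (RAW on I2.r5 (WB@7)) EX@8 MEM@9 WB@10
I4 ld r4 <- r2: IF@5 ID@8 stall=0 (-) EX@9 MEM@10 WB@11
I5 add r5 <- r1,r1: IF@8 ID@9 stall=1 (RAW on I3.r1 (WB@10)) EX@11 MEM@12 WB@13
I6 mul r3 <- r5,r1: IF@9 ID@11 stall=2 (RAW on I5.r5 (WB@13)) EX@14 MEM@15 WB@16

Answer: 5 6 7 10 11 13 16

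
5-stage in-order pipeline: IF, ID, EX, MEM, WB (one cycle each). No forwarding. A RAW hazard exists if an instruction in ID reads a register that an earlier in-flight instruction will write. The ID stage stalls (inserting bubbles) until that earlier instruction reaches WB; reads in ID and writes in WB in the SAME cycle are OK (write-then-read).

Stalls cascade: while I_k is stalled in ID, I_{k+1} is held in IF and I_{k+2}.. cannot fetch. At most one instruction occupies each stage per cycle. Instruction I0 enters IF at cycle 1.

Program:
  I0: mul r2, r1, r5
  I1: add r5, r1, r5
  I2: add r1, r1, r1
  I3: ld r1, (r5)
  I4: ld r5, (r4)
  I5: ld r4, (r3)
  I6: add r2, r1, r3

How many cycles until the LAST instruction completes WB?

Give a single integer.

Answer: 12

Derivation:
I0 mul r2 <- r1,r5: IF@1 ID@2 stall=0 (-) EX@3 MEM@4 WB@5
I1 add r5 <- r1,r5: IF@2 ID@3 stall=0 (-) EX@4 MEM@5 WB@6
I2 add r1 <- r1,r1: IF@3 ID@4 stall=0 (-) EX@5 MEM@6 WB@7
I3 ld r1 <- r5: IF@4 ID@5 stall=1 (RAW on I1.r5 (WB@6)) EX@7 MEM@8 WB@9
I4 ld r5 <- r4: IF@5 ID@7 stall=0 (-) EX@8 MEM@9 WB@10
I5 ld r4 <- r3: IF@7 ID@8 stall=0 (-) EX@9 MEM@10 WB@11
I6 add r2 <- r1,r3: IF@8 ID@9 stall=0 (-) EX@10 MEM@11 WB@12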